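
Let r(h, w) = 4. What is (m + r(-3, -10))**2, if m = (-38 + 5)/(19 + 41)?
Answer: 4761/400 ≈ 11.902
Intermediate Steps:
m = -11/20 (m = -33/60 = -33*1/60 = -11/20 ≈ -0.55000)
(m + r(-3, -10))**2 = (-11/20 + 4)**2 = (69/20)**2 = 4761/400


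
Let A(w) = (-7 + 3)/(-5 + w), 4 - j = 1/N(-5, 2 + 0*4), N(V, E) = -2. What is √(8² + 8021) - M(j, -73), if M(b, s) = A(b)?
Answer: -8 + 7*√165 ≈ 81.917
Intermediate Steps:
j = 9/2 (j = 4 - 1/(-2) = 4 - 1*(-½) = 4 + ½ = 9/2 ≈ 4.5000)
A(w) = -4/(-5 + w)
M(b, s) = -4/(-5 + b)
√(8² + 8021) - M(j, -73) = √(8² + 8021) - (-4)/(-5 + 9/2) = √(64 + 8021) - (-4)/(-½) = √8085 - (-4)*(-2) = 7*√165 - 1*8 = 7*√165 - 8 = -8 + 7*√165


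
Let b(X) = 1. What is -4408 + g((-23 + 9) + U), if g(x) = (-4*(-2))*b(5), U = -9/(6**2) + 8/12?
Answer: -4400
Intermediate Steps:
U = 5/12 (U = -9/36 + 8*(1/12) = -9*1/36 + 2/3 = -1/4 + 2/3 = 5/12 ≈ 0.41667)
g(x) = 8 (g(x) = -4*(-2)*1 = 8*1 = 8)
-4408 + g((-23 + 9) + U) = -4408 + 8 = -4400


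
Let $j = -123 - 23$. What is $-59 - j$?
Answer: $87$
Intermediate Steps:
$j = -146$ ($j = -123 - 23 = -146$)
$-59 - j = -59 - -146 = -59 + 146 = 87$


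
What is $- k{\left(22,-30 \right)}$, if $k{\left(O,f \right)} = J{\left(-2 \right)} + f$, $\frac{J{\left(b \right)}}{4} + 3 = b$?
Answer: $50$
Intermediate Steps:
$J{\left(b \right)} = -12 + 4 b$
$k{\left(O,f \right)} = -20 + f$ ($k{\left(O,f \right)} = \left(-12 + 4 \left(-2\right)\right) + f = \left(-12 - 8\right) + f = -20 + f$)
$- k{\left(22,-30 \right)} = - (-20 - 30) = \left(-1\right) \left(-50\right) = 50$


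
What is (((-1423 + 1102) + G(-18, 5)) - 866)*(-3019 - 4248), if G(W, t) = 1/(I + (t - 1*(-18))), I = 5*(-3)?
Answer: 69000165/8 ≈ 8.6250e+6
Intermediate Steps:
I = -15
G(W, t) = 1/(3 + t) (G(W, t) = 1/(-15 + (t - 1*(-18))) = 1/(-15 + (t + 18)) = 1/(-15 + (18 + t)) = 1/(3 + t))
(((-1423 + 1102) + G(-18, 5)) - 866)*(-3019 - 4248) = (((-1423 + 1102) + 1/(3 + 5)) - 866)*(-3019 - 4248) = ((-321 + 1/8) - 866)*(-7267) = ((-321 + ⅛) - 866)*(-7267) = (-2567/8 - 866)*(-7267) = -9495/8*(-7267) = 69000165/8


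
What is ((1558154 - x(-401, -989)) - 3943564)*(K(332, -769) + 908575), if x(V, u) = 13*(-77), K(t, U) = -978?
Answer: -2164082455173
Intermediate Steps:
x(V, u) = -1001
((1558154 - x(-401, -989)) - 3943564)*(K(332, -769) + 908575) = ((1558154 - 1*(-1001)) - 3943564)*(-978 + 908575) = ((1558154 + 1001) - 3943564)*907597 = (1559155 - 3943564)*907597 = -2384409*907597 = -2164082455173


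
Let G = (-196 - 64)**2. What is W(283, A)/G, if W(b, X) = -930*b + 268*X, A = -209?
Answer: -12277/2600 ≈ -4.7219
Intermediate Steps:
G = 67600 (G = (-260)**2 = 67600)
W(283, A)/G = (-930*283 + 268*(-209))/67600 = (-263190 - 56012)*(1/67600) = -319202*1/67600 = -12277/2600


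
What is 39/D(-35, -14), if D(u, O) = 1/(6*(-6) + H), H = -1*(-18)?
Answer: -702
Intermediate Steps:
H = 18
D(u, O) = -1/18 (D(u, O) = 1/(6*(-6) + 18) = 1/(-36 + 18) = 1/(-18) = -1/18)
39/D(-35, -14) = 39/(-1/18) = -18*39 = -702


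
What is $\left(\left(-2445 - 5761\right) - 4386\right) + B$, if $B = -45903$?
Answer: $-58495$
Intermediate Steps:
$\left(\left(-2445 - 5761\right) - 4386\right) + B = \left(\left(-2445 - 5761\right) - 4386\right) - 45903 = \left(-8206 - 4386\right) - 45903 = -12592 - 45903 = -58495$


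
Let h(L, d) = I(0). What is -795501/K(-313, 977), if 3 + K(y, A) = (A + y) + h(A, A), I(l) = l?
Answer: -795501/661 ≈ -1203.5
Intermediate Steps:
h(L, d) = 0
K(y, A) = -3 + A + y (K(y, A) = -3 + ((A + y) + 0) = -3 + (A + y) = -3 + A + y)
-795501/K(-313, 977) = -795501/(-3 + 977 - 313) = -795501/661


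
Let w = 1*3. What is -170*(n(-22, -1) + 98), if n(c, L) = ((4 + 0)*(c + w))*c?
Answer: -300900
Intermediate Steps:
w = 3
n(c, L) = c*(12 + 4*c) (n(c, L) = ((4 + 0)*(c + 3))*c = (4*(3 + c))*c = (12 + 4*c)*c = c*(12 + 4*c))
-170*(n(-22, -1) + 98) = -170*(4*(-22)*(3 - 22) + 98) = -170*(4*(-22)*(-19) + 98) = -170*(1672 + 98) = -170*1770 = -300900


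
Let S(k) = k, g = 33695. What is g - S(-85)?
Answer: 33780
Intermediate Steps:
g - S(-85) = 33695 - 1*(-85) = 33695 + 85 = 33780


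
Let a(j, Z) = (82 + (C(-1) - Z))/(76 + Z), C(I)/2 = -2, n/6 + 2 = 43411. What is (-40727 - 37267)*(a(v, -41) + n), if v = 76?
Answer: -101570572278/5 ≈ -2.0314e+10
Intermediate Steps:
n = 260454 (n = -12 + 6*43411 = -12 + 260466 = 260454)
C(I) = -4 (C(I) = 2*(-2) = -4)
a(j, Z) = (78 - Z)/(76 + Z) (a(j, Z) = (82 + (-4 - Z))/(76 + Z) = (78 - Z)/(76 + Z))
(-40727 - 37267)*(a(v, -41) + n) = (-40727 - 37267)*((78 - 1*(-41))/(76 - 41) + 260454) = -77994*((78 + 41)/35 + 260454) = -77994*((1/35)*119 + 260454) = -77994*(17/5 + 260454) = -77994*1302287/5 = -101570572278/5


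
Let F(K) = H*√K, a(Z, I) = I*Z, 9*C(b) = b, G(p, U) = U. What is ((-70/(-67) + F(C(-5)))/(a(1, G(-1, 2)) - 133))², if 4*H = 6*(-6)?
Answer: (70 - 201*I*√5)²/77035729 ≈ -0.0025586 - 0.0008168*I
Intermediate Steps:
C(b) = b/9
H = -9 (H = (6*(-6))/4 = (¼)*(-36) = -9)
F(K) = -9*√K
((-70/(-67) + F(C(-5)))/(a(1, G(-1, 2)) - 133))² = ((-70/(-67) - 9*I*√5/3)/(2*1 - 133))² = ((-70*(-1/67) - 3*I*√5)/(2 - 133))² = ((70/67 - 3*I*√5)/(-131))² = ((70/67 - 3*I*√5)*(-1/131))² = (-70/8777 + 3*I*√5/131)²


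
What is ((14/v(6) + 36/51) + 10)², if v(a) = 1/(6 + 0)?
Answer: 2592100/289 ≈ 8969.2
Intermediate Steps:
v(a) = ⅙ (v(a) = 1/6 = ⅙)
((14/v(6) + 36/51) + 10)² = ((14/(⅙) + 36/51) + 10)² = ((14*6 + 36*(1/51)) + 10)² = ((84 + 12/17) + 10)² = (1440/17 + 10)² = (1610/17)² = 2592100/289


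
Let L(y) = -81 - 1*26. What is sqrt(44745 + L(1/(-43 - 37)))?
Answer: sqrt(44638) ≈ 211.28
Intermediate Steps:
L(y) = -107 (L(y) = -81 - 26 = -107)
sqrt(44745 + L(1/(-43 - 37))) = sqrt(44745 - 107) = sqrt(44638)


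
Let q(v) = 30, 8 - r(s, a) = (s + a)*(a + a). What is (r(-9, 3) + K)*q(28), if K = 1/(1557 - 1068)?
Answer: 215170/163 ≈ 1320.1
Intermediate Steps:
r(s, a) = 8 - 2*a*(a + s) (r(s, a) = 8 - (s + a)*(a + a) = 8 - (a + s)*2*a = 8 - 2*a*(a + s))
K = 1/489 ≈ 0.0020450
(r(-9, 3) + K)*q(28) = ((8 - 2*3**2 - 2*3*(-9)) + 1/489)*30 = ((8 - 2*9 + 54) + 1/489)*30 = ((8 - 18 + 54) + 1/489)*30 = (44 + 1/489)*30 = (21517/489)*30 = 215170/163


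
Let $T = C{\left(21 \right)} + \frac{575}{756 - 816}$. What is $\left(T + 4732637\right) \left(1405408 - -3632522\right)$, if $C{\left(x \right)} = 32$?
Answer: $\frac{47685613710015}{2} \approx 2.3843 \cdot 10^{13}$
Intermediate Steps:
$T = \frac{269}{12}$ ($T = 32 + \frac{575}{756 - 816} = 32 + \frac{575}{-60} = 32 + 575 \left(- \frac{1}{60}\right) = 32 - \frac{115}{12} = \frac{269}{12} \approx 22.417$)
$\left(T + 4732637\right) \left(1405408 - -3632522\right) = \left(\frac{269}{12} + 4732637\right) \left(1405408 - -3632522\right) = \frac{56791913 \left(1405408 + 3632522\right)}{12} = \frac{56791913}{12} \cdot 5037930 = \frac{47685613710015}{2}$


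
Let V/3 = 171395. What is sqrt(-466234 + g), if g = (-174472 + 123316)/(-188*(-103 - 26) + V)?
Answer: I*sqrt(15018664366459102)/179479 ≈ 682.81*I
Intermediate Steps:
V = 514185 (V = 3*171395 = 514185)
g = -17052/179479 (g = (-174472 + 123316)/(-188*(-103 - 26) + 514185) = -51156/(-188*(-129) + 514185) = -51156/(24252 + 514185) = -51156/538437 = -51156*1/538437 = -17052/179479 ≈ -0.095008)
sqrt(-466234 + g) = sqrt(-466234 - 17052/179479) = sqrt(-83679229138/179479) = I*sqrt(15018664366459102)/179479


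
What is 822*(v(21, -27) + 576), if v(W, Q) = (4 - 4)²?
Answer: 473472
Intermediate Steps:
v(W, Q) = 0 (v(W, Q) = 0² = 0)
822*(v(21, -27) + 576) = 822*(0 + 576) = 822*576 = 473472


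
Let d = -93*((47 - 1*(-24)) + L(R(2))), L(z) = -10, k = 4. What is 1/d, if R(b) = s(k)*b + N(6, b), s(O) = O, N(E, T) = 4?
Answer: -1/5673 ≈ -0.00017627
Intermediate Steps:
R(b) = 4 + 4*b (R(b) = 4*b + 4 = 4 + 4*b)
d = -5673 (d = -93*((47 - 1*(-24)) - 10) = -93*((47 + 24) - 10) = -93*(71 - 10) = -93*61 = -5673)
1/d = 1/(-5673) = -1/5673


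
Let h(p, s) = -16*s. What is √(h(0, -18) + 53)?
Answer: √341 ≈ 18.466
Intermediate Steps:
√(h(0, -18) + 53) = √(-16*(-18) + 53) = √(288 + 53) = √341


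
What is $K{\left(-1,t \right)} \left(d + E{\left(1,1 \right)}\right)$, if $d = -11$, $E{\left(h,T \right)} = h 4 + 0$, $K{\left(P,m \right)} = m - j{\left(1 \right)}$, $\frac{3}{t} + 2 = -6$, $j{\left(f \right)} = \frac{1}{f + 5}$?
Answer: $\frac{91}{24} \approx 3.7917$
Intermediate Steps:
$j{\left(f \right)} = \frac{1}{5 + f}$
$t = - \frac{3}{8}$ ($t = \frac{3}{-2 - 6} = \frac{3}{-8} = 3 \left(- \frac{1}{8}\right) = - \frac{3}{8} \approx -0.375$)
$K{\left(P,m \right)} = - \frac{1}{6} + m$ ($K{\left(P,m \right)} = m - \frac{1}{5 + 1} = m - \frac{1}{6} = - \frac{1}{6} + m$)
$E{\left(h,T \right)} = 4 h$ ($E{\left(h,T \right)} = 4 h + 0 = 4 h$)
$K{\left(-1,t \right)} \left(d + E{\left(1,1 \right)}\right) = \left(- \frac{1}{6} - \frac{3}{8}\right) \left(-11 + 4 \cdot 1\right) = - \frac{13 \left(-11 + 4\right)}{24} = \left(- \frac{13}{24}\right) \left(-7\right) = \frac{91}{24}$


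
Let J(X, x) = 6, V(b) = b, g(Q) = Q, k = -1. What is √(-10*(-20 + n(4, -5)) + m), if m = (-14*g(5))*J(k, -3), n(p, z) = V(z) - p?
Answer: I*√130 ≈ 11.402*I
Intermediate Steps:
n(p, z) = z - p
m = -420 (m = -14*5*6 = -70*6 = -420)
√(-10*(-20 + n(4, -5)) + m) = √(-10*(-20 + (-5 - 1*4)) - 420) = √(-10*(-20 + (-5 - 4)) - 420) = √(-10*(-20 - 9) - 420) = √(-10*(-29) - 420) = √(290 - 420) = √(-130) = I*√130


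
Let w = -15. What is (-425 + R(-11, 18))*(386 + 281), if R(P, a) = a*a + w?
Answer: -77372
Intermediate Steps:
R(P, a) = -15 + a² (R(P, a) = a*a - 15 = a² - 15 = -15 + a²)
(-425 + R(-11, 18))*(386 + 281) = (-425 + (-15 + 18²))*(386 + 281) = (-425 + (-15 + 324))*667 = (-425 + 309)*667 = -116*667 = -77372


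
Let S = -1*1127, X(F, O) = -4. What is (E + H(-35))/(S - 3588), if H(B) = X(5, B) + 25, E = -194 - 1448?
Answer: 1621/4715 ≈ 0.34380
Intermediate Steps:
S = -1127
E = -1642
H(B) = 21 (H(B) = -4 + 25 = 21)
(E + H(-35))/(S - 3588) = (-1642 + 21)/(-1127 - 3588) = -1621/(-4715) = -1621*(-1/4715) = 1621/4715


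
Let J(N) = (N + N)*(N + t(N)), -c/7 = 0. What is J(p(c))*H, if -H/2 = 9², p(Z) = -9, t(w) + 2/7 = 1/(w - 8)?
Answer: -3242592/119 ≈ -27249.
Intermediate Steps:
t(w) = -2/7 + 1/(-8 + w) (t(w) = -2/7 + 1/(w - 8) = -2/7 + 1/(-8 + w))
c = 0 (c = -7*0 = 0)
J(N) = 2*N*(N + (23 - 2*N)/(7*(-8 + N))) (J(N) = (N + N)*(N + (23 - 2*N)/(7*(-8 + N))) = (2*N)*(N + (23 - 2*N)/(7*(-8 + N))) = 2*N*(N + (23 - 2*N)/(7*(-8 + N))))
H = -162 (H = -2*9² = -2*81 = -162)
J(p(c))*H = ((2/7)*(-9)*(23 - 58*(-9) + 7*(-9)²)/(-8 - 9))*(-162) = ((2/7)*(-9)*(23 + 522 + 7*81)/(-17))*(-162) = ((2/7)*(-9)*(-1/17)*(23 + 522 + 567))*(-162) = ((2/7)*(-9)*(-1/17)*1112)*(-162) = (20016/119)*(-162) = -3242592/119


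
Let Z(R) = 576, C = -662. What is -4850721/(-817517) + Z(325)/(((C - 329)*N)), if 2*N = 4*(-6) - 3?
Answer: 14525835709/2430478041 ≈ 5.9765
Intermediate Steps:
N = -27/2 (N = (4*(-6) - 3)/2 = (-24 - 3)/2 = (1/2)*(-27) = -27/2 ≈ -13.500)
-4850721/(-817517) + Z(325)/(((C - 329)*N)) = -4850721/(-817517) + 576/(((-662 - 329)*(-27/2))) = -4850721*(-1/817517) + 576/((-991*(-27/2))) = 4850721/817517 + 576/(26757/2) = 4850721/817517 + 576*(2/26757) = 4850721/817517 + 128/2973 = 14525835709/2430478041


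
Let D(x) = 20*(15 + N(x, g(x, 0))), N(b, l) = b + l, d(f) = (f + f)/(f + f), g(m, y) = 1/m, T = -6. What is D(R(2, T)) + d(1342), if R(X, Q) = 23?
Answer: 17523/23 ≈ 761.87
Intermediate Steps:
d(f) = 1 (d(f) = (2*f)/((2*f)) = (2*f)*(1/(2*f)) = 1)
D(x) = 300 + 20*x + 20/x (D(x) = 20*(15 + (x + 1/x)) = 20*(15 + x + 1/x) = 300 + 20*x + 20/x)
D(R(2, T)) + d(1342) = (300 + 20*23 + 20/23) + 1 = (300 + 460 + 20*(1/23)) + 1 = (300 + 460 + 20/23) + 1 = 17500/23 + 1 = 17523/23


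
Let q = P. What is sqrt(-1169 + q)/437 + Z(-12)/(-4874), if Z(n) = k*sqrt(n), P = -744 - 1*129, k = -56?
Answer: I*(2437*sqrt(2042) + 24472*sqrt(3))/1064969 ≈ 0.14321*I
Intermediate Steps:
P = -873 (P = -744 - 129 = -873)
q = -873
Z(n) = -56*sqrt(n)
sqrt(-1169 + q)/437 + Z(-12)/(-4874) = sqrt(-1169 - 873)/437 - 112*I*sqrt(3)/(-4874) = sqrt(-2042)*(1/437) - 112*I*sqrt(3)*(-1/4874) = (I*sqrt(2042))*(1/437) - 112*I*sqrt(3)*(-1/4874) = I*sqrt(2042)/437 + 56*I*sqrt(3)/2437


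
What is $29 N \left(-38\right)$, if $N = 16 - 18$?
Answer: $2204$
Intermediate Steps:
$N = -2$ ($N = 16 - 18 = -2$)
$29 N \left(-38\right) = 29 \left(-2\right) \left(-38\right) = \left(-58\right) \left(-38\right) = 2204$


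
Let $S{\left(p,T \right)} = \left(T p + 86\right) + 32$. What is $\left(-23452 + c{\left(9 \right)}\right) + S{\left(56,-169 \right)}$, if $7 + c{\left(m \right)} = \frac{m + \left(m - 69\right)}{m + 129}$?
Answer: $- \frac{1509047}{46} \approx -32805.0$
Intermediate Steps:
$S{\left(p,T \right)} = 118 + T p$ ($S{\left(p,T \right)} = \left(86 + T p\right) + 32 = 118 + T p$)
$c{\left(m \right)} = -7 + \frac{-69 + 2 m}{129 + m}$ ($c{\left(m \right)} = -7 + \frac{m + \left(m - 69\right)}{m + 129} = -7 + \frac{m + \left(-69 + m\right)}{129 + m} = -7 + \frac{-69 + 2 m}{129 + m}$)
$\left(-23452 + c{\left(9 \right)}\right) + S{\left(56,-169 \right)} = \left(-23452 + \frac{-972 - 45}{129 + 9}\right) + \left(118 - 9464\right) = \left(-23452 + \frac{-972 - 45}{138}\right) + \left(118 - 9464\right) = \left(-23452 + \frac{1}{138} \left(-1017\right)\right) - 9346 = \left(-23452 - \frac{339}{46}\right) - 9346 = - \frac{1079131}{46} - 9346 = - \frac{1509047}{46}$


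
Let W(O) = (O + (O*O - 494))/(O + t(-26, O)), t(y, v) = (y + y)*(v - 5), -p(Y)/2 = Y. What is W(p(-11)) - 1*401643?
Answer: -173108139/431 ≈ -4.0164e+5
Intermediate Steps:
p(Y) = -2*Y
t(y, v) = 2*y*(-5 + v) (t(y, v) = (2*y)*(-5 + v) = 2*y*(-5 + v))
W(O) = (-494 + O + O²)/(260 - 51*O) (W(O) = (O + (O*O - 494))/(O + 2*(-26)*(-5 + O)) = (O + (O² - 494))/(O + (260 - 52*O)) = (O + (-494 + O²))/(260 - 51*O) = (-494 + O + O²)/(260 - 51*O))
W(p(-11)) - 1*401643 = (-494 - 2*(-11) + (-2*(-11))²)/(260 - (-102)*(-11)) - 1*401643 = (-494 + 22 + 22²)/(260 - 51*22) - 401643 = (-494 + 22 + 484)/(260 - 1122) - 401643 = 12/(-862) - 401643 = -1/862*12 - 401643 = -6/431 - 401643 = -173108139/431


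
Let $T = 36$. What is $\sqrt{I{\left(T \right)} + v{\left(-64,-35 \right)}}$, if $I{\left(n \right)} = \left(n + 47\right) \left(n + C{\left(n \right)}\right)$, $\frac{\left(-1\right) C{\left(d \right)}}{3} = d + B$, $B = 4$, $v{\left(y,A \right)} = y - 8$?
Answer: $2 i \sqrt{1761} \approx 83.929 i$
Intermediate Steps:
$v{\left(y,A \right)} = -8 + y$
$C{\left(d \right)} = -12 - 3 d$ ($C{\left(d \right)} = - 3 \left(d + 4\right) = - 3 \left(4 + d\right) = -12 - 3 d$)
$I{\left(n \right)} = \left(-12 - 2 n\right) \left(47 + n\right)$ ($I{\left(n \right)} = \left(n + 47\right) \left(n - \left(12 + 3 n\right)\right) = \left(47 + n\right) \left(-12 - 2 n\right) = \left(-12 - 2 n\right) \left(47 + n\right)$)
$\sqrt{I{\left(T \right)} + v{\left(-64,-35 \right)}} = \sqrt{\left(-564 - 3816 - 2 \cdot 36^{2}\right) - 72} = \sqrt{\left(-564 - 3816 - 2592\right) - 72} = \sqrt{-6972 - 72} = \sqrt{-7044} = 2 i \sqrt{1761}$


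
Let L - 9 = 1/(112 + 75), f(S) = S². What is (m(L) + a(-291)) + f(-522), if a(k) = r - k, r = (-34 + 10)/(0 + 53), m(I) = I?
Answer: 2703557789/9911 ≈ 2.7278e+5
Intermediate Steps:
L = 1684/187 (L = 9 + 1/(112 + 75) = 9 + 1/187 = 1684/187 ≈ 9.0053)
r = -24/53 ≈ -0.45283
a(k) = -24/53 - k
(m(L) + a(-291)) + f(-522) = (1684/187 + (-24/53 - 1*(-291))) + (-522)² = (1684/187 + (-24/53 + 291)) + 272484 = (1684/187 + 15399/53) + 272484 = 2968865/9911 + 272484 = 2703557789/9911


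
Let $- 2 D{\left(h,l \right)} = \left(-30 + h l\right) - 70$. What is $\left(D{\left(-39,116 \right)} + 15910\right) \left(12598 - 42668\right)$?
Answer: $-547935540$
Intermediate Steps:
$D{\left(h,l \right)} = 50 - \frac{h l}{2}$ ($D{\left(h,l \right)} = - \frac{\left(-30 + h l\right) - 70}{2} = - \frac{-100 + h l}{2} = 50 - \frac{h l}{2}$)
$\left(D{\left(-39,116 \right)} + 15910\right) \left(12598 - 42668\right) = \left(\left(50 - \left(- \frac{39}{2}\right) 116\right) + 15910\right) \left(12598 - 42668\right) = \left(\left(50 + 2262\right) + 15910\right) \left(-30070\right) = \left(2312 + 15910\right) \left(-30070\right) = 18222 \left(-30070\right) = -547935540$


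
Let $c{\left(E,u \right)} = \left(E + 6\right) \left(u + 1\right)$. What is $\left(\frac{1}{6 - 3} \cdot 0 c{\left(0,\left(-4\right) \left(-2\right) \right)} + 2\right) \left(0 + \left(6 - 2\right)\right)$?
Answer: $8$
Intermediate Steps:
$c{\left(E,u \right)} = \left(1 + u\right) \left(6 + E\right)$ ($c{\left(E,u \right)} = \left(6 + E\right) \left(1 + u\right) = \left(1 + u\right) \left(6 + E\right)$)
$\left(\frac{1}{6 - 3} \cdot 0 c{\left(0,\left(-4\right) \left(-2\right) \right)} + 2\right) \left(0 + \left(6 - 2\right)\right) = \left(\frac{1}{6 - 3} \cdot 0 \left(6 + 0 + 6 \left(\left(-4\right) \left(-2\right)\right) + 0 \left(\left(-4\right) \left(-2\right)\right)\right) + 2\right) \left(0 + \left(6 - 2\right)\right) = \left(\frac{1}{3} \cdot 0 \left(6 + 0 + 6 \cdot 8 + 0 \cdot 8\right) + 2\right) \left(0 + \left(6 - 2\right)\right) = \left(\frac{1}{3} \cdot 0 \left(6 + 0 + 48 + 0\right) + 2\right) \left(0 + 4\right) = \left(0 \cdot 54 + 2\right) 4 = \left(0 + 2\right) 4 = 2 \cdot 4 = 8$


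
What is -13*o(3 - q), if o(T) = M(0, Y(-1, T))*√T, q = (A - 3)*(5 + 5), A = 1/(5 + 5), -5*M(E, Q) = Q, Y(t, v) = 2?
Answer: 104*√2/5 ≈ 29.416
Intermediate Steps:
M(E, Q) = -Q/5
A = ⅒ (A = 1/10 = ⅒ ≈ 0.10000)
q = -29 (q = (⅒ - 3)*(5 + 5) = -29/10*10 = -29)
o(T) = -2*√T/5 (o(T) = (-⅕*2)*√T = -2*√T/5)
-13*o(3 - q) = -(-26)*√(3 - 1*(-29))/5 = -(-26)*√(3 + 29)/5 = -(-26)*√32/5 = -(-26)*4*√2/5 = -(-104)*√2/5 = 104*√2/5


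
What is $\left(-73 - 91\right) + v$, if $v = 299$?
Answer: $135$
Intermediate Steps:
$\left(-73 - 91\right) + v = \left(-73 - 91\right) + 299 = -164 + 299 = 135$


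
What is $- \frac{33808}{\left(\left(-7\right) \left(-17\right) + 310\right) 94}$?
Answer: $- \frac{16904}{20163} \approx -0.83837$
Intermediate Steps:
$- \frac{33808}{\left(\left(-7\right) \left(-17\right) + 310\right) 94} = - \frac{33808}{\left(119 + 310\right) 94} = - \frac{33808}{429 \cdot 94} = - \frac{33808}{40326} = \left(-33808\right) \frac{1}{40326} = - \frac{16904}{20163}$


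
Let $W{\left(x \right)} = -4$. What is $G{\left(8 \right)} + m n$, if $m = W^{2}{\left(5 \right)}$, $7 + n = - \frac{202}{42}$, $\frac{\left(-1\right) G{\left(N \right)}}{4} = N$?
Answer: $- \frac{4640}{21} \approx -220.95$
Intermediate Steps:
$G{\left(N \right)} = - 4 N$
$n = - \frac{248}{21}$ ($n = -7 - \frac{202}{42} = -7 - \frac{101}{21} = - \frac{248}{21} \approx -11.81$)
$m = 16$ ($m = \left(-4\right)^{2} = 16$)
$G{\left(8 \right)} + m n = \left(-4\right) 8 + 16 \left(- \frac{248}{21}\right) = -32 - \frac{3968}{21} = - \frac{4640}{21}$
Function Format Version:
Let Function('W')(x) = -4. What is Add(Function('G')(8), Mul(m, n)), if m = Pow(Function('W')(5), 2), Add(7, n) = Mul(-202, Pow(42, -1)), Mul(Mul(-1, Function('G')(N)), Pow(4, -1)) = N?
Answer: Rational(-4640, 21) ≈ -220.95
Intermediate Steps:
Function('G')(N) = Mul(-4, N)
n = Rational(-248, 21) (n = Add(-7, Mul(-202, Pow(42, -1))) = Add(-7, Mul(-202, Rational(1, 42))) = Add(-7, Rational(-101, 21)) = Rational(-248, 21) ≈ -11.810)
m = 16 (m = Pow(-4, 2) = 16)
Add(Function('G')(8), Mul(m, n)) = Add(Mul(-4, 8), Mul(16, Rational(-248, 21))) = Add(-32, Rational(-3968, 21)) = Rational(-4640, 21)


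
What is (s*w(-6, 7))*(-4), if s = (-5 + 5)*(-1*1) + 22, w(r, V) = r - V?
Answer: 1144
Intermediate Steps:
s = 22 (s = 0*(-1) + 22 = 0 + 22 = 22)
(s*w(-6, 7))*(-4) = (22*(-6 - 1*7))*(-4) = (22*(-6 - 7))*(-4) = (22*(-13))*(-4) = -286*(-4) = 1144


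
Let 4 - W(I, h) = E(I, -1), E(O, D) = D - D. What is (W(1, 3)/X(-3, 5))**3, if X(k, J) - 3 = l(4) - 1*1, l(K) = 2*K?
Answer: 8/125 ≈ 0.064000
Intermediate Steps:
E(O, D) = 0
W(I, h) = 4 (W(I, h) = 4 - 1*0 = 4 + 0 = 4)
X(k, J) = 10 (X(k, J) = 3 + (2*4 - 1*1) = 3 + (8 - 1) = 3 + 7 = 10)
(W(1, 3)/X(-3, 5))**3 = (4/10)**3 = (4*(1/10))**3 = (2/5)**3 = 8/125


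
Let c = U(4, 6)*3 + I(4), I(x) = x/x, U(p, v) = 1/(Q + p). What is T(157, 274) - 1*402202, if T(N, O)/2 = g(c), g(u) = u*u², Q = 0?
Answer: -12870121/32 ≈ -4.0219e+5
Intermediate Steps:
U(p, v) = 1/p (U(p, v) = 1/(0 + p) = 1/p)
I(x) = 1
c = 7/4 (c = 3/4 + 1 = (¼)*3 + 1 = ¾ + 1 = 7/4 ≈ 1.7500)
g(u) = u³
T(N, O) = 343/32 (T(N, O) = 2*(7/4)³ = 2*(343/64) = 343/32)
T(157, 274) - 1*402202 = 343/32 - 1*402202 = 343/32 - 402202 = -12870121/32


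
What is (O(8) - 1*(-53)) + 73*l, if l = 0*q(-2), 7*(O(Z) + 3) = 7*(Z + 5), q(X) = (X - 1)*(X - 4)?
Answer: 63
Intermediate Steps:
q(X) = (-1 + X)*(-4 + X)
O(Z) = 2 + Z (O(Z) = -3 + (7*(Z + 5))/7 = -3 + (7*(5 + Z))/7 = -3 + (35 + 7*Z)/7 = -3 + (5 + Z) = 2 + Z)
l = 0 (l = 0*(4 + (-2)**2 - 5*(-2)) = 0*(4 + 4 + 10) = 0*18 = 0)
(O(8) - 1*(-53)) + 73*l = ((2 + 8) - 1*(-53)) + 73*0 = (10 + 53) + 0 = 63 + 0 = 63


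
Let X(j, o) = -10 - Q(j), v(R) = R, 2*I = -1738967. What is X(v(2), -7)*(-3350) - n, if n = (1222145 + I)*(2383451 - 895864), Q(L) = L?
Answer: -1049229245201/2 ≈ -5.2461e+11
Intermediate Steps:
I = -1738967/2 (I = (½)*(-1738967) = -1738967/2 ≈ -8.6948e+5)
X(j, o) = -10 - j
n = 1049229325601/2 (n = (1222145 - 1738967/2)*(2383451 - 895864) = (705323/2)*1487587 = 1049229325601/2 ≈ 5.2461e+11)
X(v(2), -7)*(-3350) - n = (-10 - 1*2)*(-3350) - 1*1049229325601/2 = (-10 - 2)*(-3350) - 1049229325601/2 = -12*(-3350) - 1049229325601/2 = 40200 - 1049229325601/2 = -1049229245201/2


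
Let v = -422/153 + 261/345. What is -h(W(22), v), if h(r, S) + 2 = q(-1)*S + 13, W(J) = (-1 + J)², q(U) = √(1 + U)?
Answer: -11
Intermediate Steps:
v = -35219/17595 (v = -422*1/153 + 261*(1/345) = -422/153 + 87/115 = -35219/17595 ≈ -2.0016)
h(r, S) = 11 (h(r, S) = -2 + (√(1 - 1)*S + 13) = -2 + (√0*S + 13) = -2 + (0*S + 13) = -2 + (0 + 13) = -2 + 13 = 11)
-h(W(22), v) = -1*11 = -11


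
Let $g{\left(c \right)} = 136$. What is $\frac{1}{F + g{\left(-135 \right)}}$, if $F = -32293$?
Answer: $- \frac{1}{32157} \approx -3.1097 \cdot 10^{-5}$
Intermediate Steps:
$\frac{1}{F + g{\left(-135 \right)}} = \frac{1}{-32293 + 136} = \frac{1}{-32157} = - \frac{1}{32157}$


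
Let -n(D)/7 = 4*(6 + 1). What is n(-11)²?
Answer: 38416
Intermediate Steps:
n(D) = -196 (n(D) = -28*(6 + 1) = -28*7 = -7*28 = -196)
n(-11)² = (-196)² = 38416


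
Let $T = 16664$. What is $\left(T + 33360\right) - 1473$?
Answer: $48551$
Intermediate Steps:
$\left(T + 33360\right) - 1473 = \left(16664 + 33360\right) - 1473 = 50024 - 1473 = 48551$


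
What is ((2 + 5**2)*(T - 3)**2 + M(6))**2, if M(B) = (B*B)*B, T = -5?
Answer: 3779136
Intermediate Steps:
M(B) = B**3 (M(B) = B**2*B = B**3)
((2 + 5**2)*(T - 3)**2 + M(6))**2 = ((2 + 5**2)*(-5 - 3)**2 + 6**3)**2 = ((2 + 25)*(-8)**2 + 216)**2 = (27*64 + 216)**2 = (1728 + 216)**2 = 1944**2 = 3779136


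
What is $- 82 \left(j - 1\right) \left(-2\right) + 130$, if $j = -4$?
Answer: $-690$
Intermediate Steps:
$- 82 \left(j - 1\right) \left(-2\right) + 130 = - 82 \left(-4 - 1\right) \left(-2\right) + 130 = - 82 \left(\left(-5\right) \left(-2\right)\right) + 130 = \left(-82\right) 10 + 130 = -820 + 130 = -690$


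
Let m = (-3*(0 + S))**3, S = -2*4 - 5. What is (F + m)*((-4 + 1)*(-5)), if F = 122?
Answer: 891615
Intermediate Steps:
S = -13 (S = -8 - 5 = -13)
m = 59319 (m = (-3*(0 - 13))**3 = (-3*(-13))**3 = 39**3 = 59319)
(F + m)*((-4 + 1)*(-5)) = (122 + 59319)*((-4 + 1)*(-5)) = 59441*(-3*(-5)) = 59441*15 = 891615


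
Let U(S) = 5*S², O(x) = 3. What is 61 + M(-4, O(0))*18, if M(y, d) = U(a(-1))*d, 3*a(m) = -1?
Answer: 91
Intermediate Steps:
a(m) = -⅓ (a(m) = (⅓)*(-1) = -⅓)
M(y, d) = 5*d/9 (M(y, d) = (5*(-⅓)²)*d = (5*(⅑))*d = 5*d/9)
61 + M(-4, O(0))*18 = 61 + ((5/9)*3)*18 = 61 + (5/3)*18 = 61 + 30 = 91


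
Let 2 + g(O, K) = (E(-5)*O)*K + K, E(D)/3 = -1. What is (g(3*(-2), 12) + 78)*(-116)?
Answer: -35264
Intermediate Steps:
E(D) = -3 (E(D) = 3*(-1) = -3)
g(O, K) = -2 + K - 3*K*O (g(O, K) = -2 + ((-3*O)*K + K) = -2 + (-3*K*O + K) = -2 + (K - 3*K*O) = -2 + K - 3*K*O)
(g(3*(-2), 12) + 78)*(-116) = ((-2 + 12 - 3*12*3*(-2)) + 78)*(-116) = ((-2 + 12 - 3*12*(-6)) + 78)*(-116) = ((-2 + 12 + 216) + 78)*(-116) = (226 + 78)*(-116) = 304*(-116) = -35264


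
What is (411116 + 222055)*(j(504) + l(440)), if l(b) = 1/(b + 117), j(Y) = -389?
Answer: -137190426912/557 ≈ -2.4630e+8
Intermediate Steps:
l(b) = 1/(117 + b)
(411116 + 222055)*(j(504) + l(440)) = (411116 + 222055)*(-389 + 1/(117 + 440)) = 633171*(-389 + 1/557) = 633171*(-216672/557) = -137190426912/557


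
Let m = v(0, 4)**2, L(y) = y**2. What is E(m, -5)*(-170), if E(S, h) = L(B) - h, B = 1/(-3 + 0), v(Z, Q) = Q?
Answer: -7820/9 ≈ -868.89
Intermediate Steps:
B = -1/3 (B = 1/(-3) = -1/3 ≈ -0.33333)
m = 16 (m = 4**2 = 16)
E(S, h) = 1/9 - h (E(S, h) = (-1/3)**2 - h = 1/9 - h)
E(m, -5)*(-170) = (1/9 - 1*(-5))*(-170) = (1/9 + 5)*(-170) = (46/9)*(-170) = -7820/9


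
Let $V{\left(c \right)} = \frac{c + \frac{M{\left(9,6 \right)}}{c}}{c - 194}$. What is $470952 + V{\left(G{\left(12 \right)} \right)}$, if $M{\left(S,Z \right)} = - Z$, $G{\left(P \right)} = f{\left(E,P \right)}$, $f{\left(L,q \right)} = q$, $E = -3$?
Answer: $\frac{171426505}{364} \approx 4.7095 \cdot 10^{5}$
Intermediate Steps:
$G{\left(P \right)} = P$
$V{\left(c \right)} = \frac{c - \frac{6}{c}}{-194 + c}$ ($V{\left(c \right)} = \frac{c + \frac{\left(-1\right) 6}{c}}{c - 194} = \frac{c - \frac{6}{c}}{-194 + c}$)
$470952 + V{\left(G{\left(12 \right)} \right)} = 470952 + \frac{-6 + 12^{2}}{12 \left(-194 + 12\right)} = 470952 + \frac{-6 + 144}{12 \left(-182\right)} = 470952 + \frac{1}{12} \left(- \frac{1}{182}\right) 138 = 470952 - \frac{23}{364} = \frac{171426505}{364}$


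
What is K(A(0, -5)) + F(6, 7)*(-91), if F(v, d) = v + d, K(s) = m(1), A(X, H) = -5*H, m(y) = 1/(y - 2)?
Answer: -1184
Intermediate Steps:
m(y) = 1/(-2 + y)
K(s) = -1 (K(s) = 1/(-2 + 1) = 1/(-1) = -1)
F(v, d) = d + v
K(A(0, -5)) + F(6, 7)*(-91) = -1 + (7 + 6)*(-91) = -1 + 13*(-91) = -1 - 1183 = -1184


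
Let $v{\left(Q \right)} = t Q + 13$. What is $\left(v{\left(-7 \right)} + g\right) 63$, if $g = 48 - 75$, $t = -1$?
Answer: $-441$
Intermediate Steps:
$g = -27$
$v{\left(Q \right)} = 13 - Q$ ($v{\left(Q \right)} = - Q + 13 = 13 - Q$)
$\left(v{\left(-7 \right)} + g\right) 63 = \left(\left(13 - -7\right) - 27\right) 63 = \left(\left(13 + 7\right) - 27\right) 63 = \left(20 - 27\right) 63 = \left(-7\right) 63 = -441$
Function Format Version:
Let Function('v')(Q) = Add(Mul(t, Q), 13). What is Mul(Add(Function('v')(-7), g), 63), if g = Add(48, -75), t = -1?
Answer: -441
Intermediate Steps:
g = -27
Function('v')(Q) = Add(13, Mul(-1, Q)) (Function('v')(Q) = Add(Mul(-1, Q), 13) = Add(13, Mul(-1, Q)))
Mul(Add(Function('v')(-7), g), 63) = Mul(Add(Add(13, Mul(-1, -7)), -27), 63) = Mul(Add(Add(13, 7), -27), 63) = Mul(Add(20, -27), 63) = Mul(-7, 63) = -441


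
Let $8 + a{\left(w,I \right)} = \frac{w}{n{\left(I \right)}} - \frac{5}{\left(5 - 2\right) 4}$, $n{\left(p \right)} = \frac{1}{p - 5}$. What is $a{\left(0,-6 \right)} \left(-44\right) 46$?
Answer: $\frac{51106}{3} \approx 17035.0$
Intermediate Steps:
$n{\left(p \right)} = \frac{1}{-5 + p}$
$a{\left(w,I \right)} = - \frac{101}{12} + w \left(-5 + I\right)$ ($a{\left(w,I \right)} = -8 + \left(\frac{w}{\frac{1}{-5 + I}} - \frac{5}{\left(5 - 2\right) 4}\right) = -8 + \left(w \left(-5 + I\right) - \frac{5}{3 \cdot 4}\right) = -8 + \left(w \left(-5 + I\right) - \frac{5}{12}\right) = -8 + \left(- \frac{5}{12} + w \left(-5 + I\right)\right) = - \frac{101}{12} + w \left(-5 + I\right)$)
$a{\left(0,-6 \right)} \left(-44\right) 46 = \left(- \frac{101}{12} + 0 \left(-5 - 6\right)\right) \left(-44\right) 46 = \left(- \frac{101}{12} + 0 \left(-11\right)\right) \left(-44\right) 46 = \left(- \frac{101}{12} + 0\right) \left(-44\right) 46 = \left(- \frac{101}{12}\right) \left(-44\right) 46 = \frac{1111}{3} \cdot 46 = \frac{51106}{3}$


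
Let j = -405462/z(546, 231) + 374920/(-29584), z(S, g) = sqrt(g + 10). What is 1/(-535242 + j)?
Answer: -1764051759919258/941968752238174860025 + 5544775564248*sqrt(241)/941968752238174860025 ≈ -1.7813e-6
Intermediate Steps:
z(S, g) = sqrt(10 + g)
j = -46865/3698 - 405462*sqrt(241)/241 (j = -405462/sqrt(10 + 231) + 374920/(-29584) = -405462*sqrt(241)/241 + 374920*(-1/29584) = -405462*sqrt(241)/241 - 46865/3698 = -46865/3698 - 405462*sqrt(241)/241 ≈ -26131.)
1/(-535242 + j) = 1/(-535242 + (-46865/3698 - 405462*sqrt(241)/241)) = 1/(-1979371781/3698 - 405462*sqrt(241)/241)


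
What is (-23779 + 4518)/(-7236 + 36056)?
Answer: -1751/2620 ≈ -0.66832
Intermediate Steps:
(-23779 + 4518)/(-7236 + 36056) = -19261/28820 = -19261*1/28820 = -1751/2620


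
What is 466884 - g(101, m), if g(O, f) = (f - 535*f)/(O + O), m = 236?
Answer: 47218296/101 ≈ 4.6751e+5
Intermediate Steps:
g(O, f) = -267*f/O (g(O, f) = (-534*f)/((2*O)) = (-534*f)*(1/(2*O)) = -267*f/O)
466884 - g(101, m) = 466884 - (-267)*236/101 = 466884 - 1*(-63012/101) = 466884 + 63012/101 = 47218296/101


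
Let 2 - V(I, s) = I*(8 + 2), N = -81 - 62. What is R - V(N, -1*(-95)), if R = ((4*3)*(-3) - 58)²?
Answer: 7404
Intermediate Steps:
N = -143
V(I, s) = 2 - 10*I (V(I, s) = 2 - I*(8 + 2) = 2 - I*10 = 2 - 10*I)
R = 8836 (R = (12*(-3) - 58)² = (-36 - 58)² = (-94)² = 8836)
R - V(N, -1*(-95)) = 8836 - (2 - 10*(-143)) = 8836 - (2 + 1430) = 8836 - 1*1432 = 8836 - 1432 = 7404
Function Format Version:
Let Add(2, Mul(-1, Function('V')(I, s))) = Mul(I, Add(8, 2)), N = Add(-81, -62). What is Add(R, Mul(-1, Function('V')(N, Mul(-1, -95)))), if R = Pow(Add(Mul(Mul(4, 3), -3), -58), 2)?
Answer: 7404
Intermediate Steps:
N = -143
Function('V')(I, s) = Add(2, Mul(-10, I)) (Function('V')(I, s) = Add(2, Mul(-1, Mul(I, Add(8, 2)))) = Add(2, Mul(-1, Mul(I, 10))) = Add(2, Mul(-1, Mul(10, I))) = Add(2, Mul(-10, I)))
R = 8836 (R = Pow(Add(Mul(12, -3), -58), 2) = Pow(Add(-36, -58), 2) = Pow(-94, 2) = 8836)
Add(R, Mul(-1, Function('V')(N, Mul(-1, -95)))) = Add(8836, Mul(-1, Add(2, Mul(-10, -143)))) = Add(8836, Mul(-1, Add(2, 1430))) = Add(8836, Mul(-1, 1432)) = Add(8836, -1432) = 7404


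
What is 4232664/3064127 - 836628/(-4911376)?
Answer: 5837934707355/3762269952188 ≈ 1.5517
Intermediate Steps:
4232664/3064127 - 836628/(-4911376) = 4232664*(1/3064127) - 836628*(-1/4911376) = 4232664/3064127 + 209157/1227844 = 5837934707355/3762269952188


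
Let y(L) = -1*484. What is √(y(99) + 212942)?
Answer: √212458 ≈ 460.93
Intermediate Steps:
y(L) = -484
√(y(99) + 212942) = √(-484 + 212942) = √212458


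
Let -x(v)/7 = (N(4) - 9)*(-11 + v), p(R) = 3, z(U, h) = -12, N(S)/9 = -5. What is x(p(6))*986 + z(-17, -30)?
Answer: -2981676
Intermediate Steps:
N(S) = -45 (N(S) = 9*(-5) = -45)
x(v) = -4158 + 378*v (x(v) = -7*(-45 - 9)*(-11 + v) = -(-378)*(-11 + v) = -7*(594 - 54*v) = -4158 + 378*v)
x(p(6))*986 + z(-17, -30) = (-4158 + 378*3)*986 - 12 = (-4158 + 1134)*986 - 12 = -3024*986 - 12 = -2981664 - 12 = -2981676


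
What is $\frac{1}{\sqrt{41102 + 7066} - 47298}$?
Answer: $- \frac{7883}{372842106} - \frac{\sqrt{1338}}{372842106} \approx -2.1241 \cdot 10^{-5}$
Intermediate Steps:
$\frac{1}{\sqrt{41102 + 7066} - 47298} = \frac{1}{\sqrt{48168} - 47298} = \frac{1}{6 \sqrt{1338} - 47298} = \frac{1}{-47298 + 6 \sqrt{1338}}$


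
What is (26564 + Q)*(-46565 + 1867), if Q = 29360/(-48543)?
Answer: -57636591138616/48543 ≈ -1.1873e+9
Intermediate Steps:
Q = -29360/48543 (Q = 29360*(-1/48543) = -29360/48543 ≈ -0.60482)
(26564 + Q)*(-46565 + 1867) = (26564 - 29360/48543)*(-46565 + 1867) = (1289466892/48543)*(-44698) = -57636591138616/48543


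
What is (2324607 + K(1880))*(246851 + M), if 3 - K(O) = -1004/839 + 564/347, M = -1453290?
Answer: -816482395611435358/291133 ≈ -2.8045e+12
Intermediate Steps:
K(O) = 748591/291133 (K(O) = 3 - (-1004/839 + 564/347) = 3 - 1*124808/291133 = 3 - 124808/291133 = 748591/291133)
(2324607 + K(1880))*(246851 + M) = (2324607 + 748591/291133)*(246851 - 1453290) = (676770558322/291133)*(-1206439) = -816482395611435358/291133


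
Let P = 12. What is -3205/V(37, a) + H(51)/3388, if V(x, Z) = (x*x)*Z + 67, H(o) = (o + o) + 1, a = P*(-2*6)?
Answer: 31156647/667669772 ≈ 0.046665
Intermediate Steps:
a = -144 (a = 12*(-2*6) = 12*(-12) = -144)
H(o) = 1 + 2*o (H(o) = 2*o + 1 = 1 + 2*o)
V(x, Z) = 67 + Z*x² (V(x, Z) = x²*Z + 67 = Z*x² + 67 = 67 + Z*x²)
-3205/V(37, a) + H(51)/3388 = -3205/(67 - 144*37²) + (1 + 2*51)/3388 = -3205/(67 - 144*1369) + (1 + 102)*(1/3388) = -3205/(67 - 197136) + 103*(1/3388) = -3205/(-197069) + 103/3388 = -3205*(-1/197069) + 103/3388 = 3205/197069 + 103/3388 = 31156647/667669772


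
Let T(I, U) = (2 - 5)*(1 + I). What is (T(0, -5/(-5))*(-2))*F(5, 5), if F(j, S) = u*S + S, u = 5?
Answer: 180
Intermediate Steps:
T(I, U) = -3 - 3*I (T(I, U) = -3*(1 + I) = -3 - 3*I)
F(j, S) = 6*S (F(j, S) = 5*S + S = 6*S)
(T(0, -5/(-5))*(-2))*F(5, 5) = ((-3 - 3*0)*(-2))*(6*5) = ((-3 + 0)*(-2))*30 = -3*(-2)*30 = 6*30 = 180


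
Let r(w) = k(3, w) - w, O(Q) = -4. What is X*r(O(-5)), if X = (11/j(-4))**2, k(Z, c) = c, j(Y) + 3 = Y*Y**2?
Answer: 0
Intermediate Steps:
j(Y) = -3 + Y**3 (j(Y) = -3 + Y*Y**2 = -3 + Y**3)
r(w) = 0 (r(w) = w - w = 0)
X = 121/4489 (X = (11/(-3 + (-4)**3))**2 = (11/(-3 - 64))**2 = (11/(-67))**2 = (11*(-1/67))**2 = (-11/67)**2 = 121/4489 ≈ 0.026955)
X*r(O(-5)) = (121/4489)*0 = 0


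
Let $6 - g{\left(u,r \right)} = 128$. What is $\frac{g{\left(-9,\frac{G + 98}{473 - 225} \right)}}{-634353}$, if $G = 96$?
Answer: $\frac{122}{634353} \approx 0.00019232$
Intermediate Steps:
$g{\left(u,r \right)} = -122$ ($g{\left(u,r \right)} = 6 - 128 = -122$)
$\frac{g{\left(-9,\frac{G + 98}{473 - 225} \right)}}{-634353} = - \frac{122}{-634353} = \left(-122\right) \left(- \frac{1}{634353}\right) = \frac{122}{634353}$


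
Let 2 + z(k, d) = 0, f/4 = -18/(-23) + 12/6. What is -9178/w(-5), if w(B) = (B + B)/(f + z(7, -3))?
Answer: 192738/23 ≈ 8379.9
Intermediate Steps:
f = 256/23 (f = 4*(-18/(-23) + 12/6) = 4*(-18*(-1/23) + 12*(⅙)) = 4*(18/23 + 2) = 4*(64/23) = 256/23 ≈ 11.130)
z(k, d) = -2 (z(k, d) = -2 + 0 = -2)
w(B) = 23*B/105 (w(B) = (B + B)/(256/23 - 2) = (2*B)/(210/23) = (2*B)*(23/210) = 23*B/105)
-9178/w(-5) = -9178/((23/105)*(-5)) = -9178/(-23/21) = -9178*(-21/23) = 192738/23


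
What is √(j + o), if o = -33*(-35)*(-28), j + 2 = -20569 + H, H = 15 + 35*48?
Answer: 4*I*√3201 ≈ 226.31*I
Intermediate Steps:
H = 1695 (H = 15 + 1680 = 1695)
j = -18876 (j = -2 + (-20569 + 1695) = -2 - 18874 = -18876)
o = -32340 (o = 1155*(-28) = -32340)
√(j + o) = √(-18876 - 32340) = √(-51216) = 4*I*√3201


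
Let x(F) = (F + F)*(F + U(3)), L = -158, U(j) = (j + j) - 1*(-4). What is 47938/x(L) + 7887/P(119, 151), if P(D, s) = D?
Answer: 187281919/2782696 ≈ 67.302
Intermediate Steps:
U(j) = 4 + 2*j (U(j) = 2*j + 4 = 4 + 2*j)
x(F) = 2*F*(10 + F) (x(F) = (F + F)*(F + (4 + 2*3)) = (2*F)*(F + (4 + 6)) = (2*F)*(F + 10) = (2*F)*(10 + F) = 2*F*(10 + F))
47938/x(L) + 7887/P(119, 151) = 47938/((2*(-158)*(10 - 158))) + 7887/119 = 47938/((2*(-158)*(-148))) + 7887*(1/119) = 47938/46768 + 7887/119 = 47938*(1/46768) + 7887/119 = 23969/23384 + 7887/119 = 187281919/2782696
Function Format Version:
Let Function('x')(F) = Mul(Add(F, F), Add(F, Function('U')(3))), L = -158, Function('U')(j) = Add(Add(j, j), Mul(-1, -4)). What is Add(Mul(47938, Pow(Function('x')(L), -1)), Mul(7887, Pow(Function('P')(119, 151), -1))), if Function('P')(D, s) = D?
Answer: Rational(187281919, 2782696) ≈ 67.302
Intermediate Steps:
Function('U')(j) = Add(4, Mul(2, j)) (Function('U')(j) = Add(Mul(2, j), 4) = Add(4, Mul(2, j)))
Function('x')(F) = Mul(2, F, Add(10, F)) (Function('x')(F) = Mul(Add(F, F), Add(F, Add(4, Mul(2, 3)))) = Mul(Mul(2, F), Add(F, Add(4, 6))) = Mul(Mul(2, F), Add(F, 10)) = Mul(Mul(2, F), Add(10, F)) = Mul(2, F, Add(10, F)))
Add(Mul(47938, Pow(Function('x')(L), -1)), Mul(7887, Pow(Function('P')(119, 151), -1))) = Add(Mul(47938, Pow(Mul(2, -158, Add(10, -158)), -1)), Mul(7887, Pow(119, -1))) = Add(Mul(47938, Pow(Mul(2, -158, -148), -1)), Mul(7887, Rational(1, 119))) = Add(Mul(47938, Pow(46768, -1)), Rational(7887, 119)) = Add(Mul(47938, Rational(1, 46768)), Rational(7887, 119)) = Add(Rational(23969, 23384), Rational(7887, 119)) = Rational(187281919, 2782696)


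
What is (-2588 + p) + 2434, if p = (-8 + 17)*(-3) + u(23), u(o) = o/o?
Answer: -180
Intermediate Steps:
u(o) = 1
p = -26 (p = (-8 + 17)*(-3) + 1 = 9*(-3) + 1 = -27 + 1 = -26)
(-2588 + p) + 2434 = (-2588 - 26) + 2434 = -2614 + 2434 = -180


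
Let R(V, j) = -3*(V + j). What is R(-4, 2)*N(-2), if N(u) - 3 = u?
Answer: 6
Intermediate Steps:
N(u) = 3 + u
R(V, j) = -3*V - 3*j
R(-4, 2)*N(-2) = (-3*(-4) - 3*2)*(3 - 2) = (12 - 6)*1 = 6*1 = 6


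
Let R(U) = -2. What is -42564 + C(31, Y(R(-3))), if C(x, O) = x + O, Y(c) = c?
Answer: -42535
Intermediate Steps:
C(x, O) = O + x
-42564 + C(31, Y(R(-3))) = -42564 + (-2 + 31) = -42564 + 29 = -42535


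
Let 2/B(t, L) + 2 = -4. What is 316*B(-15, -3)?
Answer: -316/3 ≈ -105.33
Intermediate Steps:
B(t, L) = -⅓ (B(t, L) = 2/(-2 - 4) = 2/(-6) = 2*(-⅙) = -⅓)
316*B(-15, -3) = 316*(-⅓) = -316/3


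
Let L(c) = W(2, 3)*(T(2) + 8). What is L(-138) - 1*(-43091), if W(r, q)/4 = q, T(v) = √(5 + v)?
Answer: 43187 + 12*√7 ≈ 43219.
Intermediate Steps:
W(r, q) = 4*q
L(c) = 96 + 12*√7 (L(c) = (4*3)*(√(5 + 2) + 8) = 12*(√7 + 8) = 12*(8 + √7) = 96 + 12*√7)
L(-138) - 1*(-43091) = (96 + 12*√7) - 1*(-43091) = (96 + 12*√7) + 43091 = 43187 + 12*√7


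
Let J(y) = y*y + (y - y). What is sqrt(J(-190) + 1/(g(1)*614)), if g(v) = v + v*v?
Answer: sqrt(13609555907)/614 ≈ 190.00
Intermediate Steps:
J(y) = y**2 (J(y) = y**2 + 0 = y**2)
g(v) = v + v**2
sqrt(J(-190) + 1/(g(1)*614)) = sqrt((-190)**2 + 1/((1*(1 + 1))*614)) = sqrt(36100 + 1/((1*2)*614)) = sqrt(36100 + 1/(2*614)) = sqrt(36100 + 1/1228) = sqrt(44330801/1228) = sqrt(13609555907)/614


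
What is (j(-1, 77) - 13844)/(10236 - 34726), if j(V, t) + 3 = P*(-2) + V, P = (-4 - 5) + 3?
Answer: 6918/12245 ≈ 0.56497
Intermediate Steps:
P = -6 (P = -9 + 3 = -6)
j(V, t) = 9 + V (j(V, t) = -3 + (-6*(-2) + V) = -3 + (12 + V) = 9 + V)
(j(-1, 77) - 13844)/(10236 - 34726) = ((9 - 1) - 13844)/(10236 - 34726) = (8 - 13844)/(-24490) = -13836*(-1/24490) = 6918/12245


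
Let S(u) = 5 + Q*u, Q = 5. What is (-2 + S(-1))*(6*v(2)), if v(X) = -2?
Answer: 24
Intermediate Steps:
S(u) = 5 + 5*u
(-2 + S(-1))*(6*v(2)) = (-2 + (5 + 5*(-1)))*(6*(-2)) = (-2 + (5 - 5))*(-12) = (-2 + 0)*(-12) = -2*(-12) = 24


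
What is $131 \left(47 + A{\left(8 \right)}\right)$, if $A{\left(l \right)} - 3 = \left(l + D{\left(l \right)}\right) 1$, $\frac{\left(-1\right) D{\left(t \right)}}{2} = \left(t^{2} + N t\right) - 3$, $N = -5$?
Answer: $2096$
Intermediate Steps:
$D{\left(t \right)} = 6 - 2 t^{2} + 10 t$ ($D{\left(t \right)} = - 2 \left(\left(t^{2} - 5 t\right) - 3\right) = - 2 \left(-3 + t^{2} - 5 t\right) = 6 - 2 t^{2} + 10 t$)
$A{\left(l \right)} = 9 - 2 l^{2} + 11 l$ ($A{\left(l \right)} = 3 + \left(l + \left(6 - 2 l^{2} + 10 l\right)\right) 1 = 3 + \left(6 - 2 l^{2} + 11 l\right) 1 = 3 + \left(6 - 2 l^{2} + 11 l\right) = 9 - 2 l^{2} + 11 l$)
$131 \left(47 + A{\left(8 \right)}\right) = 131 \left(47 + \left(9 - 2 \cdot 8^{2} + 11 \cdot 8\right)\right) = 131 \left(47 + \left(9 - 128 + 88\right)\right) = 131 \left(47 - 31\right) = 131 \cdot 16 = 2096$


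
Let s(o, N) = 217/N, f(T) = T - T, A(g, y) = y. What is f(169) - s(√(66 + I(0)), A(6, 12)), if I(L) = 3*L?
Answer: -217/12 ≈ -18.083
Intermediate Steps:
f(T) = 0
f(169) - s(√(66 + I(0)), A(6, 12)) = 0 - 217/12 = -217/12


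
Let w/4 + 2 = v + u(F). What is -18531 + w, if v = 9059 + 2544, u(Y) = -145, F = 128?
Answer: 27293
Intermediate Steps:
v = 11603
w = 45824 (w = -8 + 4*(11603 - 145) = -8 + 4*11458 = -8 + 45832 = 45824)
-18531 + w = -18531 + 45824 = 27293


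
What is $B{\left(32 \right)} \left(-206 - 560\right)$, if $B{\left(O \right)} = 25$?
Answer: $-19150$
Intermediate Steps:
$B{\left(32 \right)} \left(-206 - 560\right) = 25 \left(-206 - 560\right) = 25 \left(-766\right) = -19150$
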